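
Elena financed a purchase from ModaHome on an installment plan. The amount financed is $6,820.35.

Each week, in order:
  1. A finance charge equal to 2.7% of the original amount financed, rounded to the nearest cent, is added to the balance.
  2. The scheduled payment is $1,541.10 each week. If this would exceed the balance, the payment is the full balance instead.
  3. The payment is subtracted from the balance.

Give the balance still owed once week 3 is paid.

$2,749.50

Week 1: $6,820.35 +$184.15 interest = $7,004.50; pay $1,541.10 → $5,463.40
Week 2: $5,463.40 +$184.15 interest = $5,647.55; pay $1,541.10 → $4,106.45
Week 3: $4,106.45 +$184.15 interest = $4,290.60; pay $1,541.10 → $2,749.50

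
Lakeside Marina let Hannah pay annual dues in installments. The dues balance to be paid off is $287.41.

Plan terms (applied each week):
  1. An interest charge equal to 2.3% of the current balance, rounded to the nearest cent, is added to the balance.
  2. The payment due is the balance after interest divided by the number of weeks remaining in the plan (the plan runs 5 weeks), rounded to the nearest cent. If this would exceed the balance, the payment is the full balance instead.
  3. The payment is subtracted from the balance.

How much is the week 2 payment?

$60.16

Week 1: opening $287.41; interest $6.61 → $294.02; payment $58.80; balance $235.22
Week 2: opening $235.22; interest $5.41 → $240.63; payment $60.16; balance $180.47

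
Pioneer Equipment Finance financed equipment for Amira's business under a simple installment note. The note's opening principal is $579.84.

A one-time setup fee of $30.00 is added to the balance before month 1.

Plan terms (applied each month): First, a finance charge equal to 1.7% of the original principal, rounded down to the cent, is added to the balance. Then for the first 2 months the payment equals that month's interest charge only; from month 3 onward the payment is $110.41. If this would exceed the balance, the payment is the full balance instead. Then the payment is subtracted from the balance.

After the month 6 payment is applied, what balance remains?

$207.60

Month 1: $609.84 +$9.85 interest = $619.69; pay $9.85 → $609.84
Month 2: $609.84 +$9.85 interest = $619.69; pay $9.85 → $609.84
Month 3: $609.84 +$9.85 interest = $619.69; pay $110.41 → $509.28
Month 4: $509.28 +$9.85 interest = $519.13; pay $110.41 → $408.72
Month 5: $408.72 +$9.85 interest = $418.57; pay $110.41 → $308.16
Month 6: $308.16 +$9.85 interest = $318.01; pay $110.41 → $207.60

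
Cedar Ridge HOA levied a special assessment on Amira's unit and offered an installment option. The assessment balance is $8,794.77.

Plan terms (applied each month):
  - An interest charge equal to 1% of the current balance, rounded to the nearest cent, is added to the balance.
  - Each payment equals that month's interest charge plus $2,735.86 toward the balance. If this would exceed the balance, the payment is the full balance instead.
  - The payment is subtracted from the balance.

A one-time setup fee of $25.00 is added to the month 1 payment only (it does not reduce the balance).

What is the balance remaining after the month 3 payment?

Month 1: opening $8,794.77; interest $87.95 → $8,882.72; payment $2,823.81 (+ $25.00 fee); balance $6,058.91
Month 2: opening $6,058.91; interest $60.59 → $6,119.50; payment $2,796.45; balance $3,323.05
Month 3: opening $3,323.05; interest $33.23 → $3,356.28; payment $2,769.09; balance $587.19

$587.19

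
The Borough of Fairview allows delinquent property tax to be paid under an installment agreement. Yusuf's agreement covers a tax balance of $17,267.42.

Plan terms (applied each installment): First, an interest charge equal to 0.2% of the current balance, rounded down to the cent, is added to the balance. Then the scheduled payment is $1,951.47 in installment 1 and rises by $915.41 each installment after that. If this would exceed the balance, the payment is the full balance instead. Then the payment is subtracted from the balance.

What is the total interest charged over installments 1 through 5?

Installment 1: $17,267.42 +$34.53 interest = $17,301.95; pay $1,951.47 → $15,350.48
Installment 2: $15,350.48 +$30.70 interest = $15,381.18; pay $2,866.88 → $12,514.30
Installment 3: $12,514.30 +$25.02 interest = $12,539.32; pay $3,782.29 → $8,757.03
Installment 4: $8,757.03 +$17.51 interest = $8,774.54; pay $4,697.70 → $4,076.84
Installment 5: $4,076.84 +$8.15 interest = $4,084.99; pay $4,084.99 → $0.00
Total interest: $34.53 + $30.70 + $25.02 + $17.51 + $8.15 = $115.91

$115.91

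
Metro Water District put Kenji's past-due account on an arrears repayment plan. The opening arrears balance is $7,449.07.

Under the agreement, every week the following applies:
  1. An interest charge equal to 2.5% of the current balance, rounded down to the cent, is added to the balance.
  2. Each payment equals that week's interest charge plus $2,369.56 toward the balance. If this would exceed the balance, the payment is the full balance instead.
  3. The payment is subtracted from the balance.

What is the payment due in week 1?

$2,555.78

Week 1: opening $7,449.07; interest $186.22 → $7,635.29; payment $2,555.78; balance $5,079.51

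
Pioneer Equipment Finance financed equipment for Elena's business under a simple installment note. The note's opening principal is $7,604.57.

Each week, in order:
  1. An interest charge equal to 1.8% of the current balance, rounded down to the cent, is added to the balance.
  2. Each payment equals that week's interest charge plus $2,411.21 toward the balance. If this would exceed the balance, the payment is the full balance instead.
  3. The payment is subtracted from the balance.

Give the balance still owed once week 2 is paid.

$2,782.15

# | Opening | Interest | Payment | End bal
1 | $7,604.57 | $136.88 | $2,548.09 | $5,193.36
2 | $5,193.36 | $93.48 | $2,504.69 | $2,782.15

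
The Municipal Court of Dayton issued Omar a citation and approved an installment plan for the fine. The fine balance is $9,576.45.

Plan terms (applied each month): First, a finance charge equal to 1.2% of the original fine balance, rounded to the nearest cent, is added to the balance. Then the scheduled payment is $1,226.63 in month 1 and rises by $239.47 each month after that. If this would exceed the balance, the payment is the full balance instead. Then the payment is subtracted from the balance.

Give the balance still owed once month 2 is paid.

Month 1: $9,576.45 +$114.92 interest = $9,691.37; pay $1,226.63 → $8,464.74
Month 2: $8,464.74 +$114.92 interest = $8,579.66; pay $1,466.10 → $7,113.56

$7,113.56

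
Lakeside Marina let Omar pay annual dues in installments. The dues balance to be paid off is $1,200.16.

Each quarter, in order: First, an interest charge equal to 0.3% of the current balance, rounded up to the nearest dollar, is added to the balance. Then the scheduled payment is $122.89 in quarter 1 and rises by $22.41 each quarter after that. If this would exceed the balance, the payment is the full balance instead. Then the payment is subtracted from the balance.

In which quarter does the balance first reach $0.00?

# | Opening | Interest | Payment | End bal
1 | $1,200.16 | $4.00 | $122.89 | $1,081.27
2 | $1,081.27 | $4.00 | $145.30 | $939.97
3 | $939.97 | $3.00 | $167.71 | $775.26
4 | $775.26 | $3.00 | $190.12 | $588.14
5 | $588.14 | $2.00 | $212.53 | $377.61
6 | $377.61 | $2.00 | $234.94 | $144.67
7 | $144.67 | $1.00 | $145.67 | $0.00
Balance reaches $0.00 in quarter 7.

7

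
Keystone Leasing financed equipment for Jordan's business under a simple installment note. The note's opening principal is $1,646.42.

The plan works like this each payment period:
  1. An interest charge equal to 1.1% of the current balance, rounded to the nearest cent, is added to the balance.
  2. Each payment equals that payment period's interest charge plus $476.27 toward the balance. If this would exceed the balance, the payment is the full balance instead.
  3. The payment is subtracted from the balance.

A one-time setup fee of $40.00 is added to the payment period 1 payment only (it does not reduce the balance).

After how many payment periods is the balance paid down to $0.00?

4

Payment period 1: opening $1,646.42; interest $18.11 → $1,664.53; payment $494.38 (+ $40.00 fee); balance $1,170.15
Payment period 2: opening $1,170.15; interest $12.87 → $1,183.02; payment $489.14; balance $693.88
Payment period 3: opening $693.88; interest $7.63 → $701.51; payment $483.90; balance $217.61
Payment period 4: opening $217.61; interest $2.39 → $220.00; payment $220.00; balance $0.00
Balance reaches $0.00 in payment period 4.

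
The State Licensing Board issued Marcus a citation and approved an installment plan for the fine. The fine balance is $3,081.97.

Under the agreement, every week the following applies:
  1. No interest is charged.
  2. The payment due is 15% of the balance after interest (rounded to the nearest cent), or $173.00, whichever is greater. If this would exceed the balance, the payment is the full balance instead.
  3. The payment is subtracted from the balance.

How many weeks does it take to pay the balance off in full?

Week 1: opening $3,081.97; payment $462.30; balance $2,619.67
Week 2: opening $2,619.67; payment $392.95; balance $2,226.72
Week 3: opening $2,226.72; payment $334.01; balance $1,892.71
Week 4: opening $1,892.71; payment $283.91; balance $1,608.80
Week 5: opening $1,608.80; payment $241.32; balance $1,367.48
Week 6: opening $1,367.48; payment $205.12; balance $1,162.36
Week 7: opening $1,162.36; payment $174.35; balance $988.01
Week 8: opening $988.01; payment $173.00; balance $815.01
Week 9: opening $815.01; payment $173.00; balance $642.01
Week 10: opening $642.01; payment $173.00; balance $469.01
Week 11: opening $469.01; payment $173.00; balance $296.01
Week 12: opening $296.01; payment $173.00; balance $123.01
Week 13: opening $123.01; payment $123.01; balance $0.00
Balance reaches $0.00 in week 13.

13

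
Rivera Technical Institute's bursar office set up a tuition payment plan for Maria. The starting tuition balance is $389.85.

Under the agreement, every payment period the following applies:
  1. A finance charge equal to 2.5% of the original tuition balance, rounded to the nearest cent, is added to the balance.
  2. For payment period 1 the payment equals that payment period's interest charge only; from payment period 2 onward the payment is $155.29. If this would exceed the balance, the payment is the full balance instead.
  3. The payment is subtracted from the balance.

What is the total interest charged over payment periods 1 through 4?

Payment period 1: opening $389.85; interest $9.75 → $399.60; payment $9.75; balance $389.85
Payment period 2: opening $389.85; interest $9.75 → $399.60; payment $155.29; balance $244.31
Payment period 3: opening $244.31; interest $9.75 → $254.06; payment $155.29; balance $98.77
Payment period 4: opening $98.77; interest $9.75 → $108.52; payment $108.52; balance $0.00
Total interest: $9.75 + $9.75 + $9.75 + $9.75 = $39.00

$39.00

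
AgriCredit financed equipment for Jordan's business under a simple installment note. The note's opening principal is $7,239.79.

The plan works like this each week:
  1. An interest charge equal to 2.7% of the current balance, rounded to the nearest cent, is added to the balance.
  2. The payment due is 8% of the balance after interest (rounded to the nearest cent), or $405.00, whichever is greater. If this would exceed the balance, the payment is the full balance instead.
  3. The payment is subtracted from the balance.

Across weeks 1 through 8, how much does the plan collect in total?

# | Opening | Interest | Payment | End bal
1 | $7,239.79 | $195.47 | $594.82 | $6,840.44
2 | $6,840.44 | $184.69 | $562.01 | $6,463.12
3 | $6,463.12 | $174.50 | $531.01 | $6,106.61
4 | $6,106.61 | $164.88 | $501.72 | $5,769.77
5 | $5,769.77 | $155.78 | $474.04 | $5,451.51
6 | $5,451.51 | $147.19 | $447.90 | $5,150.80
7 | $5,150.80 | $139.07 | $423.19 | $4,866.68
8 | $4,866.68 | $131.40 | $405.00 | $4,593.08
Total paid: $3,939.69

$3,939.69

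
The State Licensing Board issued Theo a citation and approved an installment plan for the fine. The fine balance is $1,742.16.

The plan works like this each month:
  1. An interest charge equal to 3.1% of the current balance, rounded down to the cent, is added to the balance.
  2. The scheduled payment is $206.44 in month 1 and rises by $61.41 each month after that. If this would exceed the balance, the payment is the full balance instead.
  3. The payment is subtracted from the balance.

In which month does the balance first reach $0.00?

6

Month 1: opening $1,742.16; interest $54.00 → $1,796.16; payment $206.44; balance $1,589.72
Month 2: opening $1,589.72; interest $49.28 → $1,639.00; payment $267.85; balance $1,371.15
Month 3: opening $1,371.15; interest $42.50 → $1,413.65; payment $329.26; balance $1,084.39
Month 4: opening $1,084.39; interest $33.61 → $1,118.00; payment $390.67; balance $727.33
Month 5: opening $727.33; interest $22.54 → $749.87; payment $452.08; balance $297.79
Month 6: opening $297.79; interest $9.23 → $307.02; payment $307.02; balance $0.00
Balance reaches $0.00 in month 6.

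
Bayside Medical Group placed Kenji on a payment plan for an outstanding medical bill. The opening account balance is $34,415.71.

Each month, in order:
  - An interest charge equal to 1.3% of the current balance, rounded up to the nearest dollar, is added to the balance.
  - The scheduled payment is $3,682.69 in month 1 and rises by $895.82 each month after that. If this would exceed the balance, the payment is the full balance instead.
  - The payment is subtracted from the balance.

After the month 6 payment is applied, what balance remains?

Month 1: opening $34,415.71; interest $448.00 → $34,863.71; payment $3,682.69; balance $31,181.02
Month 2: opening $31,181.02; interest $406.00 → $31,587.02; payment $4,578.51; balance $27,008.51
Month 3: opening $27,008.51; interest $352.00 → $27,360.51; payment $5,474.33; balance $21,886.18
Month 4: opening $21,886.18; interest $285.00 → $22,171.18; payment $6,370.15; balance $15,801.03
Month 5: opening $15,801.03; interest $206.00 → $16,007.03; payment $7,265.97; balance $8,741.06
Month 6: opening $8,741.06; interest $114.00 → $8,855.06; payment $8,161.79; balance $693.27

$693.27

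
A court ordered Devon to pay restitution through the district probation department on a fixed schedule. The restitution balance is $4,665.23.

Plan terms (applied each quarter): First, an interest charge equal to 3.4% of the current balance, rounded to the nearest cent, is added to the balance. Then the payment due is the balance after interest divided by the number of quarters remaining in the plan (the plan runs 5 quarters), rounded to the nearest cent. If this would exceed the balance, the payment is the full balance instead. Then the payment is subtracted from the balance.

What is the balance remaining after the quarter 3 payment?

$2,062.98

Quarter 1: opening $4,665.23; interest $158.62 → $4,823.85; payment $964.77; balance $3,859.08
Quarter 2: opening $3,859.08; interest $131.21 → $3,990.29; payment $997.57; balance $2,992.72
Quarter 3: opening $2,992.72; interest $101.75 → $3,094.47; payment $1,031.49; balance $2,062.98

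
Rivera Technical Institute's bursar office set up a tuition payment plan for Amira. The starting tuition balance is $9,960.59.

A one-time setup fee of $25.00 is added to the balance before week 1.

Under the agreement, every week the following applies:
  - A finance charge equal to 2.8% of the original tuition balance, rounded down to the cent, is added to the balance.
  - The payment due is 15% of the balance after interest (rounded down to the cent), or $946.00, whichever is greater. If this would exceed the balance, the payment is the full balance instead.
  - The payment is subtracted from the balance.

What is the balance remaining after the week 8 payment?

# | Opening | Interest | Payment | End bal
1 | $9,985.59 | $278.89 | $1,539.67 | $8,724.81
2 | $8,724.81 | $278.89 | $1,350.55 | $7,653.15
3 | $7,653.15 | $278.89 | $1,189.80 | $6,742.24
4 | $6,742.24 | $278.89 | $1,053.16 | $5,967.97
5 | $5,967.97 | $278.89 | $946.00 | $5,300.86
6 | $5,300.86 | $278.89 | $946.00 | $4,633.75
7 | $4,633.75 | $278.89 | $946.00 | $3,966.64
8 | $3,966.64 | $278.89 | $946.00 | $3,299.53

$3,299.53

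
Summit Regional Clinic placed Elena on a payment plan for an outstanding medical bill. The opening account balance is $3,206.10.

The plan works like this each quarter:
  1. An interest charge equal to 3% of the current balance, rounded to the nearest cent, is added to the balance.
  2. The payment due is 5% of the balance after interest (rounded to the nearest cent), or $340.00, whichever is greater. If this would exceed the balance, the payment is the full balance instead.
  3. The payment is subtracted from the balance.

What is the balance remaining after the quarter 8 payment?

$1,037.99

# | Opening | Interest | Payment | End bal
1 | $3,206.10 | $96.18 | $340.00 | $2,962.28
2 | $2,962.28 | $88.87 | $340.00 | $2,711.15
3 | $2,711.15 | $81.33 | $340.00 | $2,452.48
4 | $2,452.48 | $73.57 | $340.00 | $2,186.05
5 | $2,186.05 | $65.58 | $340.00 | $1,911.63
6 | $1,911.63 | $57.35 | $340.00 | $1,628.98
7 | $1,628.98 | $48.87 | $340.00 | $1,337.85
8 | $1,337.85 | $40.14 | $340.00 | $1,037.99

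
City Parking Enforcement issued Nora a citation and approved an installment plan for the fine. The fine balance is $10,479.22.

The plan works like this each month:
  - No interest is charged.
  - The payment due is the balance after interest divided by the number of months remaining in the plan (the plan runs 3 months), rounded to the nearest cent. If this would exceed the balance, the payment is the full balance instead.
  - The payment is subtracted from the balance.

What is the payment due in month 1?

$3,493.07

Month 1: opening $10,479.22; payment $3,493.07; balance $6,986.15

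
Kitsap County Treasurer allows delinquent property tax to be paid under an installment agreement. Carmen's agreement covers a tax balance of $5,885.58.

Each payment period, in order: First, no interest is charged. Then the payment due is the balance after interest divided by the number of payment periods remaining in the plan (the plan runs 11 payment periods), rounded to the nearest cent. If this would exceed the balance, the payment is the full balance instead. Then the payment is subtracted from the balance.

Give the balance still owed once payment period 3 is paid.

$4,280.43

Payment period 1: opening $5,885.58; payment $535.05; balance $5,350.53
Payment period 2: opening $5,350.53; payment $535.05; balance $4,815.48
Payment period 3: opening $4,815.48; payment $535.05; balance $4,280.43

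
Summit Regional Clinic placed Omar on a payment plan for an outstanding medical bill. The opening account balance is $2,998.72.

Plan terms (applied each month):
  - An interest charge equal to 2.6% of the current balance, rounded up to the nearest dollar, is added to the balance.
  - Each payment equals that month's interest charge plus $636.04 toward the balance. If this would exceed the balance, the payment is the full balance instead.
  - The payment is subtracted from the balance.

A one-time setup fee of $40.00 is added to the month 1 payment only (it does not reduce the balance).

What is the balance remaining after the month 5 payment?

$0.00

Month 1: opening $2,998.72; interest $78.00 → $3,076.72; payment $714.04 (+ $40.00 fee); balance $2,362.68
Month 2: opening $2,362.68; interest $62.00 → $2,424.68; payment $698.04; balance $1,726.64
Month 3: opening $1,726.64; interest $45.00 → $1,771.64; payment $681.04; balance $1,090.60
Month 4: opening $1,090.60; interest $29.00 → $1,119.60; payment $665.04; balance $454.56
Month 5: opening $454.56; interest $12.00 → $466.56; payment $466.56; balance $0.00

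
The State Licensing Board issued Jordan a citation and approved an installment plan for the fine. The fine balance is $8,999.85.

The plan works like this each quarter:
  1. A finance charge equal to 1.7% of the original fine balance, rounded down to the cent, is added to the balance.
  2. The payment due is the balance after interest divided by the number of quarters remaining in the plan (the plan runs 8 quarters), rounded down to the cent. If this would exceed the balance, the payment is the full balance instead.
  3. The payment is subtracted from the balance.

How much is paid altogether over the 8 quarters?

$10,223.77

Quarter 1: $8,999.85 +$152.99 interest = $9,152.84; pay $1,144.10 → $8,008.74
Quarter 2: $8,008.74 +$152.99 interest = $8,161.73; pay $1,165.96 → $6,995.77
Quarter 3: $6,995.77 +$152.99 interest = $7,148.76; pay $1,191.46 → $5,957.30
Quarter 4: $5,957.30 +$152.99 interest = $6,110.29; pay $1,222.05 → $4,888.24
Quarter 5: $4,888.24 +$152.99 interest = $5,041.23; pay $1,260.30 → $3,780.93
Quarter 6: $3,780.93 +$152.99 interest = $3,933.92; pay $1,311.30 → $2,622.62
Quarter 7: $2,622.62 +$152.99 interest = $2,775.61; pay $1,387.80 → $1,387.81
Quarter 8: $1,387.81 +$152.99 interest = $1,540.80; pay $1,540.80 → $0.00
Total paid: $10,223.77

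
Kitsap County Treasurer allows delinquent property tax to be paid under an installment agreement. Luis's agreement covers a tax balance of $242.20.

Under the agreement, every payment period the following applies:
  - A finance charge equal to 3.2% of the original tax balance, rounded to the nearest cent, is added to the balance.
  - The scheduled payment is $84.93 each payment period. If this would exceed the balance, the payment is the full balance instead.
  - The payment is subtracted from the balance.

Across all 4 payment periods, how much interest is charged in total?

$31.00

# | Opening | Interest | Payment | End bal
1 | $242.20 | $7.75 | $84.93 | $165.02
2 | $165.02 | $7.75 | $84.93 | $87.84
3 | $87.84 | $7.75 | $84.93 | $10.66
4 | $10.66 | $7.75 | $18.41 | $0.00
Total interest: $7.75 + $7.75 + $7.75 + $7.75 = $31.00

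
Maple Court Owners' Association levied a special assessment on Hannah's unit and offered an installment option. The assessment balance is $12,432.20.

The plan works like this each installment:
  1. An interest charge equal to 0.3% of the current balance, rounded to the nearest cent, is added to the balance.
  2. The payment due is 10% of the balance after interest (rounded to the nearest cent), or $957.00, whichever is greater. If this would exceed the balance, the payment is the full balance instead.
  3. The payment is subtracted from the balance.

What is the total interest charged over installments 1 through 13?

$249.21

Installment 1: $12,432.20 +$37.30 interest = $12,469.50; pay $1,246.95 → $11,222.55
Installment 2: $11,222.55 +$33.67 interest = $11,256.22; pay $1,125.62 → $10,130.60
Installment 3: $10,130.60 +$30.39 interest = $10,160.99; pay $1,016.10 → $9,144.89
Installment 4: $9,144.89 +$27.43 interest = $9,172.32; pay $957.00 → $8,215.32
Installment 5: $8,215.32 +$24.65 interest = $8,239.97; pay $957.00 → $7,282.97
Installment 6: $7,282.97 +$21.85 interest = $7,304.82; pay $957.00 → $6,347.82
Installment 7: $6,347.82 +$19.04 interest = $6,366.86; pay $957.00 → $5,409.86
Installment 8: $5,409.86 +$16.23 interest = $5,426.09; pay $957.00 → $4,469.09
Installment 9: $4,469.09 +$13.41 interest = $4,482.50; pay $957.00 → $3,525.50
Installment 10: $3,525.50 +$10.58 interest = $3,536.08; pay $957.00 → $2,579.08
Installment 11: $2,579.08 +$7.74 interest = $2,586.82; pay $957.00 → $1,629.82
Installment 12: $1,629.82 +$4.89 interest = $1,634.71; pay $957.00 → $677.71
Installment 13: $677.71 +$2.03 interest = $679.74; pay $679.74 → $0.00
Total interest: $37.30 + $33.67 + $30.39 + $27.43 + $24.65 + $21.85 + $19.04 + $16.23 + $13.41 + $10.58 + $7.74 + $4.89 + $2.03 = $249.21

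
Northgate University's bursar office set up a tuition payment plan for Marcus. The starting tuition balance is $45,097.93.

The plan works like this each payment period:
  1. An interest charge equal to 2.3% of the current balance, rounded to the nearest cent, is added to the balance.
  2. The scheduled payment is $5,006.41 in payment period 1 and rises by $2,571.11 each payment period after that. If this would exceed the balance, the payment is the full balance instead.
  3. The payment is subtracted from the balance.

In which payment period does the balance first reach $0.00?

5

Payment period 1: $45,097.93 +$1,037.25 interest = $46,135.18; pay $5,006.41 → $41,128.77
Payment period 2: $41,128.77 +$945.96 interest = $42,074.73; pay $7,577.52 → $34,497.21
Payment period 3: $34,497.21 +$793.44 interest = $35,290.65; pay $10,148.63 → $25,142.02
Payment period 4: $25,142.02 +$578.27 interest = $25,720.29; pay $12,719.74 → $13,000.55
Payment period 5: $13,000.55 +$299.01 interest = $13,299.56; pay $13,299.56 → $0.00
Balance reaches $0.00 in payment period 5.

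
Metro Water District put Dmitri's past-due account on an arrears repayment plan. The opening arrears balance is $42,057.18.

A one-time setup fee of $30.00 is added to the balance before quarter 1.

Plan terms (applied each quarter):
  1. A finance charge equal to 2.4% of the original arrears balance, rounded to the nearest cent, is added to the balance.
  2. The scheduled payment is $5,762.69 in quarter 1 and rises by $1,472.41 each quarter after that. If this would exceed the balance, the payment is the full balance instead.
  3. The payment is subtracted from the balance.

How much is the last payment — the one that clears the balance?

$4,605.85

Quarter 1: $42,087.18 +$1,009.37 interest = $43,096.55; pay $5,762.69 → $37,333.86
Quarter 2: $37,333.86 +$1,009.37 interest = $38,343.23; pay $7,235.10 → $31,108.13
Quarter 3: $31,108.13 +$1,009.37 interest = $32,117.50; pay $8,707.51 → $23,409.99
Quarter 4: $23,409.99 +$1,009.37 interest = $24,419.36; pay $10,179.92 → $14,239.44
Quarter 5: $14,239.44 +$1,009.37 interest = $15,248.81; pay $11,652.33 → $3,596.48
Quarter 6: $3,596.48 +$1,009.37 interest = $4,605.85; pay $4,605.85 → $0.00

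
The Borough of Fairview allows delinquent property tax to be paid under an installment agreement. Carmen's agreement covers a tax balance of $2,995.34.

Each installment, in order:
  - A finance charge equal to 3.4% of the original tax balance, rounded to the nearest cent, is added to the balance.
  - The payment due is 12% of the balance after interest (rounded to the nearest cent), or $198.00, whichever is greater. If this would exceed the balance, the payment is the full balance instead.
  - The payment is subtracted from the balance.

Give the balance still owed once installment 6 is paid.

$1,791.05

Installment 1: $2,995.34 +$101.84 interest = $3,097.18; pay $371.66 → $2,725.52
Installment 2: $2,725.52 +$101.84 interest = $2,827.36; pay $339.28 → $2,488.08
Installment 3: $2,488.08 +$101.84 interest = $2,589.92; pay $310.79 → $2,279.13
Installment 4: $2,279.13 +$101.84 interest = $2,380.97; pay $285.72 → $2,095.25
Installment 5: $2,095.25 +$101.84 interest = $2,197.09; pay $263.65 → $1,933.44
Installment 6: $1,933.44 +$101.84 interest = $2,035.28; pay $244.23 → $1,791.05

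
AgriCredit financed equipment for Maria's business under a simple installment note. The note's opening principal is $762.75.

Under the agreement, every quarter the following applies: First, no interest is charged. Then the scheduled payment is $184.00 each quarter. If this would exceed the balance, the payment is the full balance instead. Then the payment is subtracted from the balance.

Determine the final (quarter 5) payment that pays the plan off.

$26.75

Quarter 1: opening $762.75; payment $184.00; balance $578.75
Quarter 2: opening $578.75; payment $184.00; balance $394.75
Quarter 3: opening $394.75; payment $184.00; balance $210.75
Quarter 4: opening $210.75; payment $184.00; balance $26.75
Quarter 5: opening $26.75; payment $26.75; balance $0.00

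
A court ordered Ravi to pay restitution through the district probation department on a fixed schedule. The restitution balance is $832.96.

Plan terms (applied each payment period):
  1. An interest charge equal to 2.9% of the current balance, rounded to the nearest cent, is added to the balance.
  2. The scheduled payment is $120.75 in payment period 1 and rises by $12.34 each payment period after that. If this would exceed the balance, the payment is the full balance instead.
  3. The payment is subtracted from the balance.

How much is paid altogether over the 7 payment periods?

Payment period 1: $832.96 +$24.16 interest = $857.12; pay $120.75 → $736.37
Payment period 2: $736.37 +$21.35 interest = $757.72; pay $133.09 → $624.63
Payment period 3: $624.63 +$18.11 interest = $642.74; pay $145.43 → $497.31
Payment period 4: $497.31 +$14.42 interest = $511.73; pay $157.77 → $353.96
Payment period 5: $353.96 +$10.26 interest = $364.22; pay $170.11 → $194.11
Payment period 6: $194.11 +$5.63 interest = $199.74; pay $182.45 → $17.29
Payment period 7: $17.29 +$0.50 interest = $17.79; pay $17.79 → $0.00
Total paid: $927.39

$927.39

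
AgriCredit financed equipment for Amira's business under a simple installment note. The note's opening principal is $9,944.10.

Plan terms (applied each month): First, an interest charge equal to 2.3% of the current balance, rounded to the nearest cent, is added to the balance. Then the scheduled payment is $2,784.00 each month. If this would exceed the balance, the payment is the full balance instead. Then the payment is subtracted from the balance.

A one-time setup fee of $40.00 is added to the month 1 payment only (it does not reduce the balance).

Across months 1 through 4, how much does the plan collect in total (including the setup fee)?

$10,540.88

Month 1: opening $9,944.10; interest $228.71 → $10,172.81; payment $2,784.00 (+ $40.00 fee); balance $7,388.81
Month 2: opening $7,388.81; interest $169.94 → $7,558.75; payment $2,784.00; balance $4,774.75
Month 3: opening $4,774.75; interest $109.82 → $4,884.57; payment $2,784.00; balance $2,100.57
Month 4: opening $2,100.57; interest $48.31 → $2,148.88; payment $2,148.88; balance $0.00
Total paid: $10,540.88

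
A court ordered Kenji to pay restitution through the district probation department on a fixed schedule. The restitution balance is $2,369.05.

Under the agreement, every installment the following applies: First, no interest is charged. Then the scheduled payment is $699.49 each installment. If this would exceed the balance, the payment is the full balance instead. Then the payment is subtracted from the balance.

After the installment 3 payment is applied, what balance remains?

Installment 1: $2,369.05 − $699.49 → $1,669.56
Installment 2: $1,669.56 − $699.49 → $970.07
Installment 3: $970.07 − $699.49 → $270.58

$270.58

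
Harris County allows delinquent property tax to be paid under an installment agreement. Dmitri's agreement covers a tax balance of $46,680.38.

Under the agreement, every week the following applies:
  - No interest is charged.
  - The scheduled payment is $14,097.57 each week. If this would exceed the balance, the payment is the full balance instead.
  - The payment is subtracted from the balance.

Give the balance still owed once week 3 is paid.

$4,387.67

Week 1: opening $46,680.38; payment $14,097.57; balance $32,582.81
Week 2: opening $32,582.81; payment $14,097.57; balance $18,485.24
Week 3: opening $18,485.24; payment $14,097.57; balance $4,387.67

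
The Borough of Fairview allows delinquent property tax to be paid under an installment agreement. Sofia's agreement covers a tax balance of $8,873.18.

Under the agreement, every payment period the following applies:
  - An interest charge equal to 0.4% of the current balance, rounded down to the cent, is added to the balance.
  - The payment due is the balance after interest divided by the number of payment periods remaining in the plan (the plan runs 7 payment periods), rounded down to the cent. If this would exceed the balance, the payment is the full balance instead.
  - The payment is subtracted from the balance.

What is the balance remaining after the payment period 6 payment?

Payment period 1: opening $8,873.18; interest $35.49 → $8,908.67; payment $1,272.66; balance $7,636.01
Payment period 2: opening $7,636.01; interest $30.54 → $7,666.55; payment $1,277.75; balance $6,388.80
Payment period 3: opening $6,388.80; interest $25.55 → $6,414.35; payment $1,282.87; balance $5,131.48
Payment period 4: opening $5,131.48; interest $20.52 → $5,152.00; payment $1,288.00; balance $3,864.00
Payment period 5: opening $3,864.00; interest $15.45 → $3,879.45; payment $1,293.15; balance $2,586.30
Payment period 6: opening $2,586.30; interest $10.34 → $2,596.64; payment $1,298.32; balance $1,298.32

$1,298.32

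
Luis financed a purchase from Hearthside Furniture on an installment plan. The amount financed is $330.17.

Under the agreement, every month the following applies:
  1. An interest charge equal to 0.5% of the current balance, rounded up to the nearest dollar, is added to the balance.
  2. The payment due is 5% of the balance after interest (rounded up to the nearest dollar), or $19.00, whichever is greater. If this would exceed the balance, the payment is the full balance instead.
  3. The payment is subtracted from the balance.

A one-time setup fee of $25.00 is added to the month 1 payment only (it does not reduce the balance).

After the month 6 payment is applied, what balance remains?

Month 1: $330.17 +$2.00 interest = $332.17; pay $19.00 (+ $25.00 fee) → $313.17
Month 2: $313.17 +$2.00 interest = $315.17; pay $19.00 → $296.17
Month 3: $296.17 +$2.00 interest = $298.17; pay $19.00 → $279.17
Month 4: $279.17 +$2.00 interest = $281.17; pay $19.00 → $262.17
Month 5: $262.17 +$2.00 interest = $264.17; pay $19.00 → $245.17
Month 6: $245.17 +$2.00 interest = $247.17; pay $19.00 → $228.17

$228.17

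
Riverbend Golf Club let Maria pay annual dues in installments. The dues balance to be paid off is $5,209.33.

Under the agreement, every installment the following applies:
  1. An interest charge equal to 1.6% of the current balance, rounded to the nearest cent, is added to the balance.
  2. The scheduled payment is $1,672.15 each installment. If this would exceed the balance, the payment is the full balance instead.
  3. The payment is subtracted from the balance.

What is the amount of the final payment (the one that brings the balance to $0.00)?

Installment 1: opening $5,209.33; interest $83.35 → $5,292.68; payment $1,672.15; balance $3,620.53
Installment 2: opening $3,620.53; interest $57.93 → $3,678.46; payment $1,672.15; balance $2,006.31
Installment 3: opening $2,006.31; interest $32.10 → $2,038.41; payment $1,672.15; balance $366.26
Installment 4: opening $366.26; interest $5.86 → $372.12; payment $372.12; balance $0.00

$372.12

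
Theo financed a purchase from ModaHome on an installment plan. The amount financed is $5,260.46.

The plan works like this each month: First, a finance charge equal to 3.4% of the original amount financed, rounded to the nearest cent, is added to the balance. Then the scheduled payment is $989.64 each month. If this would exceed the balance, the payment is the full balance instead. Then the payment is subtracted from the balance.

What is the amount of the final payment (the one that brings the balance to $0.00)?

Month 1: $5,260.46 +$178.86 interest = $5,439.32; pay $989.64 → $4,449.68
Month 2: $4,449.68 +$178.86 interest = $4,628.54; pay $989.64 → $3,638.90
Month 3: $3,638.90 +$178.86 interest = $3,817.76; pay $989.64 → $2,828.12
Month 4: $2,828.12 +$178.86 interest = $3,006.98; pay $989.64 → $2,017.34
Month 5: $2,017.34 +$178.86 interest = $2,196.20; pay $989.64 → $1,206.56
Month 6: $1,206.56 +$178.86 interest = $1,385.42; pay $989.64 → $395.78
Month 7: $395.78 +$178.86 interest = $574.64; pay $574.64 → $0.00

$574.64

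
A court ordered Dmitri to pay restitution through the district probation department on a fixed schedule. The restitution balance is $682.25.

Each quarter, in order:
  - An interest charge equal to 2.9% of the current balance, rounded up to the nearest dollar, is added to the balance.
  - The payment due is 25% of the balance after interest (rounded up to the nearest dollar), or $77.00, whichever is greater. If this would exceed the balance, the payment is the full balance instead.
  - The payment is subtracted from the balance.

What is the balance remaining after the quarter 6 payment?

$102.25

Quarter 1: opening $682.25; interest $20.00 → $702.25; payment $176.00; balance $526.25
Quarter 2: opening $526.25; interest $16.00 → $542.25; payment $136.00; balance $406.25
Quarter 3: opening $406.25; interest $12.00 → $418.25; payment $105.00; balance $313.25
Quarter 4: opening $313.25; interest $10.00 → $323.25; payment $81.00; balance $242.25
Quarter 5: opening $242.25; interest $8.00 → $250.25; payment $77.00; balance $173.25
Quarter 6: opening $173.25; interest $6.00 → $179.25; payment $77.00; balance $102.25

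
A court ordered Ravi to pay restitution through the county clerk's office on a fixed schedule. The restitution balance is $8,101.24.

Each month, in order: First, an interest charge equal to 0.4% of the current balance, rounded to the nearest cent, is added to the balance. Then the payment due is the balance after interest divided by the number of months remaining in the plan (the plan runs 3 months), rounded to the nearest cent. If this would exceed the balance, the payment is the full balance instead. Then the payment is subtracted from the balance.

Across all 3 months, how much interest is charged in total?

$64.98

# | Opening | Interest | Payment | End bal
1 | $8,101.24 | $32.40 | $2,711.21 | $5,422.43
2 | $5,422.43 | $21.69 | $2,722.06 | $2,722.06
3 | $2,722.06 | $10.89 | $2,732.95 | $0.00
Total interest: $32.40 + $21.69 + $10.89 = $64.98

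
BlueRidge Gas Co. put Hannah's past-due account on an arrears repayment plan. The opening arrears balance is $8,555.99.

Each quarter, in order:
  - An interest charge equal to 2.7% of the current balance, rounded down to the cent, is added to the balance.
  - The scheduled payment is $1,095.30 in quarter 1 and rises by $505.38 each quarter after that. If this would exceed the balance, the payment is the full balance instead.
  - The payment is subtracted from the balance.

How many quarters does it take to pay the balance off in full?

# | Opening | Interest | Payment | End bal
1 | $8,555.99 | $231.01 | $1,095.30 | $7,691.70
2 | $7,691.70 | $207.67 | $1,600.68 | $6,298.69
3 | $6,298.69 | $170.06 | $2,106.06 | $4,362.69
4 | $4,362.69 | $117.79 | $2,611.44 | $1,869.04
5 | $1,869.04 | $50.46 | $1,919.50 | $0.00
Balance reaches $0.00 in quarter 5.

5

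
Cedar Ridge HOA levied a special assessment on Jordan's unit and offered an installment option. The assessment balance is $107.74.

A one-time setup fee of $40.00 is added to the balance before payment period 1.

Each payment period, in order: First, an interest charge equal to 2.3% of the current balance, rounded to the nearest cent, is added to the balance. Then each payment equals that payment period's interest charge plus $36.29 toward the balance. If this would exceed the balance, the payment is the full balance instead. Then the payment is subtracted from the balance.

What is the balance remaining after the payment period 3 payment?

$38.87

Payment period 1: opening $147.74; interest $3.40 → $151.14; payment $39.69; balance $111.45
Payment period 2: opening $111.45; interest $2.56 → $114.01; payment $38.85; balance $75.16
Payment period 3: opening $75.16; interest $1.73 → $76.89; payment $38.02; balance $38.87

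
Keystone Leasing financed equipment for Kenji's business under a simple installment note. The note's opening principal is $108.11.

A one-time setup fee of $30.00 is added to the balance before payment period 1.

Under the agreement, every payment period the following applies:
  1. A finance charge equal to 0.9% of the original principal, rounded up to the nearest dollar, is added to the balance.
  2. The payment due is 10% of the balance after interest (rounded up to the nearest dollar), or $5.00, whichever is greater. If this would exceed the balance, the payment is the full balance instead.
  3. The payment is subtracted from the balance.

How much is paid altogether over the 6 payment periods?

$69.00

Payment period 1: opening $138.11; interest $1.00 → $139.11; payment $14.00; balance $125.11
Payment period 2: opening $125.11; interest $1.00 → $126.11; payment $13.00; balance $113.11
Payment period 3: opening $113.11; interest $1.00 → $114.11; payment $12.00; balance $102.11
Payment period 4: opening $102.11; interest $1.00 → $103.11; payment $11.00; balance $92.11
Payment period 5: opening $92.11; interest $1.00 → $93.11; payment $10.00; balance $83.11
Payment period 6: opening $83.11; interest $1.00 → $84.11; payment $9.00; balance $75.11
Total paid: $69.00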